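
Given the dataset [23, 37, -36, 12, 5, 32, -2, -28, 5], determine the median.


First, sort the list: [-36, -28, -2, 5, 5, 12, 23, 32, 37]
The list has 9 elements (odd count).
The middle index is 4 (0-based), and the element there is 5.
Final answer: 5


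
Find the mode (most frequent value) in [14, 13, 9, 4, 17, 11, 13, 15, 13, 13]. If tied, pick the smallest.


Count the frequency of each value:
  4 appears 1 time(s)
  9 appears 1 time(s)
  11 appears 1 time(s)
  13 appears 4 time(s)
  14 appears 1 time(s)
  15 appears 1 time(s)
  17 appears 1 time(s)
Maximum frequency is 4.
Only 13 reaches that frequency, so it is the mode.
Final answer: 13


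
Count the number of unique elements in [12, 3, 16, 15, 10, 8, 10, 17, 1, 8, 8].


List all unique values:
Distinct values: [1, 3, 8, 10, 12, 15, 16, 17]
Count = 8
Final answer: 8


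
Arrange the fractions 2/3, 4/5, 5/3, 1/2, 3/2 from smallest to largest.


Convert to decimal for comparison:
  2/3 = 0.6667
  4/5 = 0.8
  5/3 = 1.6667
  1/2 = 0.5
  3/2 = 1.5
Decimals in increasing order: 0.5 < 0.6667 < 0.8 < 1.5 < 1.6667
Writing each back as its fraction gives the sorted order.
Final answer: 1/2, 2/3, 4/5, 3/2, 5/3


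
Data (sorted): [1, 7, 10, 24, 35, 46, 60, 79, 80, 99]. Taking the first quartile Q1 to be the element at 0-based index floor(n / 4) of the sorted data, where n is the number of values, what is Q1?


The list has n = 10 elements.
Q1 index = floor(10 / 4) = floor(2.5) = 2
Counting from index 0 in the sorted data, the element at index 2 is 10.
Final answer: 10


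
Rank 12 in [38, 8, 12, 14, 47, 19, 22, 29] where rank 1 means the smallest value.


Sort ascending: [8, 12, 14, 19, 22, 29, 38, 47]
Find 12 in the sorted list.
12 is at position 2 (1-indexed).
Final answer: 2


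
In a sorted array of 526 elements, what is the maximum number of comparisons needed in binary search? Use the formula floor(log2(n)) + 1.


Binary search halves the search space each step.
Maximum comparisons = floor(log2(526)) + 1
log2(526) = 9.0389
floor(log2(526)) = 9, so 9 + 1 = 10
Final answer: 10


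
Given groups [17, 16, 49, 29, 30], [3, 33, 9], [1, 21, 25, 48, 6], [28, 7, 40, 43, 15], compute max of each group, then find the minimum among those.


Find max of each group:
  Group 1: [17, 16, 49, 29, 30] -> max = 49
  Group 2: [3, 33, 9] -> max = 33
  Group 3: [1, 21, 25, 48, 6] -> max = 48
  Group 4: [28, 7, 40, 43, 15] -> max = 43
Maxes: [49, 33, 48, 43]
Minimum of maxes = 33
Final answer: 33


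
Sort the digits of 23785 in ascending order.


The number 23785 has digits: 2, 3, 7, 8, 5
Sorted: 2, 3, 5, 7, 8
Joining the sorted digits gives the result.
Final answer: 23578


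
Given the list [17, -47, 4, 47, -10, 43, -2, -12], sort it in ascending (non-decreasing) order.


Original list: [17, -47, 4, 47, -10, 43, -2, -12]
Repeatedly take the smallest remaining element:
  Remaining [17, -47, 4, 47, -10, 43, -2, -12] -> smallest is -47
  Remaining [17, 4, 47, -10, 43, -2, -12] -> smallest is -12
  Remaining [17, 4, 47, -10, 43, -2] -> smallest is -10
  Remaining [17, 4, 47, 43, -2] -> smallest is -2
  Remaining [17, 4, 47, 43] -> smallest is 4
  Remaining [17, 47, 43] -> smallest is 17
  Remaining [47, 43] -> smallest is 43
  Remaining [47] -> smallest is 47
Collecting the picks in order gives the sorted list.
Final answer: [-47, -12, -10, -2, 4, 17, 43, 47]


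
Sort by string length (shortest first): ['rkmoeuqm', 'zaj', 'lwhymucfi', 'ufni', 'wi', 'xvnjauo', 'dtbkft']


Compute lengths:
  'rkmoeuqm' has length 8
  'zaj' has length 3
  'lwhymucfi' has length 9
  'ufni' has length 4
  'wi' has length 2
  'xvnjauo' has length 7
  'dtbkft' has length 6
Lengths in increasing order: 2 < 3 < 4 < 6 < 7 < 8 < 9
Listing the words in that order gives the answer.
Final answer: ['wi', 'zaj', 'ufni', 'dtbkft', 'xvnjauo', 'rkmoeuqm', 'lwhymucfi']


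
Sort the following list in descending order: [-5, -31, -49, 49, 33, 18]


Original list: [-5, -31, -49, 49, 33, 18]
Repeatedly take the largest remaining element:
  Remaining [-5, -31, -49, 49, 33, 18] -> largest is 49
  Remaining [-5, -31, -49, 33, 18] -> largest is 33
  Remaining [-5, -31, -49, 18] -> largest is 18
  Remaining [-5, -31, -49] -> largest is -5
  Remaining [-31, -49] -> largest is -31
  Remaining [-49] -> largest is -49
Collecting the picks in order gives the descending list.
Final answer: [49, 33, 18, -5, -31, -49]


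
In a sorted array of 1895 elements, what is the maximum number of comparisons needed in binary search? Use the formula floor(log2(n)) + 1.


Binary search halves the search space each step.
Maximum comparisons = floor(log2(1895)) + 1
log2(1895) = 10.888
floor(log2(1895)) = 10, so 10 + 1 = 11
Final answer: 11


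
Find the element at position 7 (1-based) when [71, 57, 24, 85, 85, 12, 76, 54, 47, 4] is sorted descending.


Sort descending: [85, 85, 76, 71, 57, 54, 47, 24, 12, 4]
The 7th element (1-indexed) is at index 6.
Value = 47
Final answer: 47


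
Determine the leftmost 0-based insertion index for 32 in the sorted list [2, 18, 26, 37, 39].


List is sorted: [2, 18, 26, 37, 39]
We need the leftmost position where 32 can be inserted, i.e. the first index whose element is >= 32 (or the end of the list if none is).
Binary search with low=0, high=5 (0-based indices):
  low=0, high=5, mid=2: a[2]=26 < 32, so low = 3
  low=3, high=5, mid=4: a[4]=39 >= 32, so high = 4
  low=3, high=4, mid=3: a[3]=37 >= 32, so high = 3
Now low = high = 3, so the insertion index is 3.
Final answer: 3


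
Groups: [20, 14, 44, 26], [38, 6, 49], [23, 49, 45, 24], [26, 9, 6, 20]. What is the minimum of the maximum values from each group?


Find max of each group:
  Group 1: [20, 14, 44, 26] -> max = 44
  Group 2: [38, 6, 49] -> max = 49
  Group 3: [23, 49, 45, 24] -> max = 49
  Group 4: [26, 9, 6, 20] -> max = 26
Maxes: [44, 49, 49, 26]
Minimum of maxes = 26
Final answer: 26


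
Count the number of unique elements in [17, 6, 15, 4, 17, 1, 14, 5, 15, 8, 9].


List all unique values:
Distinct values: [1, 4, 5, 6, 8, 9, 14, 15, 17]
Count = 9
Final answer: 9


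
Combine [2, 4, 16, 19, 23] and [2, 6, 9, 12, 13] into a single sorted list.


List A: [2, 4, 16, 19, 23]
List B: [2, 6, 9, 12, 13]
Repeatedly compare the front elements and take the smaller:
  2 vs 2 -> take 2
  4 vs 2 -> take 2
  4 vs 6 -> take 4
  16 vs 6 -> take 6
  16 vs 9 -> take 9
  16 vs 12 -> take 12
  16 vs 13 -> take 13
  B is exhausted; append the rest of A: [16, 19, 23]
Final answer: [2, 2, 4, 6, 9, 12, 13, 16, 19, 23]


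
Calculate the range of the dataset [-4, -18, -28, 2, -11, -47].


Maximum value: 2
Minimum value: -47
Range = 2 - (-47) = 49
Final answer: 49


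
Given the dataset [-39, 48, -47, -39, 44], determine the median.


First, sort the list: [-47, -39, -39, 44, 48]
The list has 5 elements (odd count).
The middle index is 2 (0-based), and the element there is -39.
Final answer: -39


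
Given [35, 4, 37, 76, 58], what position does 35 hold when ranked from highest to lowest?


Sort descending: [76, 58, 37, 35, 4]
Find 35 in the sorted list.
35 is at position 4.
Final answer: 4


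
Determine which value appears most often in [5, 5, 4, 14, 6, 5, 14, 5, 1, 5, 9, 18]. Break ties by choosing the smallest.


Count the frequency of each value:
  1 appears 1 time(s)
  4 appears 1 time(s)
  5 appears 5 time(s)
  6 appears 1 time(s)
  9 appears 1 time(s)
  14 appears 2 time(s)
  18 appears 1 time(s)
Maximum frequency is 5.
Only 5 reaches that frequency, so it is the mode.
Final answer: 5


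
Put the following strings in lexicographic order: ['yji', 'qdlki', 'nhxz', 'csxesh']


Compare strings character by character (the first differing letter decides):
  'csxesh' < 'nhxz' since 'c' < 'n' at position 1
  'nhxz' < 'qdlki' since 'n' < 'q' at position 1
  'qdlki' < 'yji' since 'q' < 'y' at position 1
Chaining these comparisons gives the alphabetical order.
Final answer: ['csxesh', 'nhxz', 'qdlki', 'yji']


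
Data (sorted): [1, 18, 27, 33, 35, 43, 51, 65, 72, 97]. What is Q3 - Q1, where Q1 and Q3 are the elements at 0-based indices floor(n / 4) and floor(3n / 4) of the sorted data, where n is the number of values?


The data has n = 10 elements.
Q1 index = floor(10 / 4) = floor(2.5) = 2; Q3 index = floor(3 * 10 / 4) = floor(7.5) = 7
Q1 = element at index 2 = 27
Q3 = element at index 7 = 65
IQR = 65 - 27 = 38
Final answer: 38


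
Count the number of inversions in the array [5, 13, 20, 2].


For each element, count the later elements that are smaller than it:
  5 (index 0): smaller elements after it = [2] -> 1
  13 (index 1): smaller elements after it = [2] -> 1
  20 (index 2): smaller elements after it = [2] -> 1
Total inversions = 1 + 1 + 1 = 3
Final answer: 3


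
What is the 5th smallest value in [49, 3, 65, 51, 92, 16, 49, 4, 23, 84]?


Sort ascending: [3, 4, 16, 23, 49, 49, 51, 65, 84, 92]
The 5th element (1-indexed) is at index 4.
Value = 49
Final answer: 49


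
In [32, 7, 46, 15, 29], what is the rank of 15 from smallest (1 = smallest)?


Sort ascending: [7, 15, 29, 32, 46]
Find 15 in the sorted list.
15 is at position 2 (1-indexed).
Final answer: 2


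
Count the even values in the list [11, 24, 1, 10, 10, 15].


Check each element:
  11 is odd
  24 is even
  1 is odd
  10 is even
  10 is even
  15 is odd
Evens: [24, 10, 10]
Count of evens = 3
Final answer: 3


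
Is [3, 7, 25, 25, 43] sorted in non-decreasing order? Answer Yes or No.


Check consecutive pairs:
  3 <= 7? True
  7 <= 25? True
  25 <= 25? True
  25 <= 43? True
Every consecutive pair is in order, so the list is non-decreasing.
Final answer: Yes


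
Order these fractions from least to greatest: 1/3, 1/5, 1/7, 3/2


Convert to decimal for comparison:
  1/3 = 0.3333
  1/5 = 0.2
  1/7 = 0.1429
  3/2 = 1.5
Decimals in increasing order: 0.1429 < 0.2 < 0.3333 < 1.5
Writing each back as its fraction gives the sorted order.
Final answer: 1/7, 1/5, 1/3, 3/2


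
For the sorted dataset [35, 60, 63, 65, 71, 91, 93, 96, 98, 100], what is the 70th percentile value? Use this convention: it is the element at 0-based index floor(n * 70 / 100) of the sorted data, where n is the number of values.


The dataset has n = 10 elements.
Index = floor(10 * 70 / 100) = floor(700 / 100) = floor(7) = 7
Counting from index 0 in the sorted data, the element at index 7 is 96.
Final answer: 96


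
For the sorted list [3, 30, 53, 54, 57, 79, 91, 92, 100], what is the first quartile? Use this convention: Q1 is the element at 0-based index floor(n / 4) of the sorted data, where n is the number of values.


The list has n = 9 elements.
Q1 index = floor(9 / 4) = floor(2.25) = 2
Counting from index 0 in the sorted data, the element at index 2 is 53.
Final answer: 53


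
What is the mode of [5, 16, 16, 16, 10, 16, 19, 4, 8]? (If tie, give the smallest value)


Count the frequency of each value:
  4 appears 1 time(s)
  5 appears 1 time(s)
  8 appears 1 time(s)
  10 appears 1 time(s)
  16 appears 4 time(s)
  19 appears 1 time(s)
Maximum frequency is 4.
Only 16 reaches that frequency, so it is the mode.
Final answer: 16


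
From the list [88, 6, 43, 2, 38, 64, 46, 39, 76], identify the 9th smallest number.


Sort ascending: [2, 6, 38, 39, 43, 46, 64, 76, 88]
The 9th element (1-indexed) is at index 8.
Value = 88
Final answer: 88


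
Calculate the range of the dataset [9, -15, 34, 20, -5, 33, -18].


Maximum value: 34
Minimum value: -18
Range = 34 - (-18) = 52
Final answer: 52


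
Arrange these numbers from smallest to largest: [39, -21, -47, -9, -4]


Original list: [39, -21, -47, -9, -4]
Repeatedly take the smallest remaining element:
  Remaining [39, -21, -47, -9, -4] -> smallest is -47
  Remaining [39, -21, -9, -4] -> smallest is -21
  Remaining [39, -9, -4] -> smallest is -9
  Remaining [39, -4] -> smallest is -4
  Remaining [39] -> smallest is 39
Collecting the picks in order gives the sorted list.
Final answer: [-47, -21, -9, -4, 39]


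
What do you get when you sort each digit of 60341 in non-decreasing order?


The number 60341 has digits: 6, 0, 3, 4, 1
Sorted: 0, 1, 3, 4, 6
Joining the sorted digits gives the result.
Final answer: 01346


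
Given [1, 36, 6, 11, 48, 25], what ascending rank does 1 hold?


Sort ascending: [1, 6, 11, 25, 36, 48]
Find 1 in the sorted list.
1 is at position 1 (1-indexed).
Final answer: 1


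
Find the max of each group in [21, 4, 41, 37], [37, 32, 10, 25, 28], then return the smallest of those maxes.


Find max of each group:
  Group 1: [21, 4, 41, 37] -> max = 41
  Group 2: [37, 32, 10, 25, 28] -> max = 37
Maxes: [41, 37]
Minimum of maxes = 37
Final answer: 37


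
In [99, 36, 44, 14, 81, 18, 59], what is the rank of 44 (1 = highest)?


Sort descending: [99, 81, 59, 44, 36, 18, 14]
Find 44 in the sorted list.
44 is at position 4.
Final answer: 4


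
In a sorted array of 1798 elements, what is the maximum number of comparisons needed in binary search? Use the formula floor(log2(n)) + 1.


Binary search halves the search space each step.
Maximum comparisons = floor(log2(1798)) + 1
log2(1798) = 10.8122
floor(log2(1798)) = 10, so 10 + 1 = 11
Final answer: 11


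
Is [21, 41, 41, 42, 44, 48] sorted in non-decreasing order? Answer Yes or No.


Check consecutive pairs:
  21 <= 41? True
  41 <= 41? True
  41 <= 42? True
  42 <= 44? True
  44 <= 48? True
Every consecutive pair is in order, so the list is non-decreasing.
Final answer: Yes


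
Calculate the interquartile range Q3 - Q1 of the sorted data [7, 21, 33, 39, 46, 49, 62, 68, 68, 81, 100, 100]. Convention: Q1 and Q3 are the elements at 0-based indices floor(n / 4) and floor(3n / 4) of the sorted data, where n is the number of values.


The data has n = 12 elements.
Q1 index = floor(12 / 4) = floor(3) = 3; Q3 index = floor(3 * 12 / 4) = floor(9) = 9
Q1 = element at index 3 = 39
Q3 = element at index 9 = 81
IQR = 81 - 39 = 42
Final answer: 42


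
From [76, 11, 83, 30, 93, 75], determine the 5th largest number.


Sort descending: [93, 83, 76, 75, 30, 11]
The 5th element (1-indexed) is at index 4.
Value = 30
Final answer: 30


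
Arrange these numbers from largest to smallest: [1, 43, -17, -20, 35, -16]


Original list: [1, 43, -17, -20, 35, -16]
Repeatedly take the largest remaining element:
  Remaining [1, 43, -17, -20, 35, -16] -> largest is 43
  Remaining [1, -17, -20, 35, -16] -> largest is 35
  Remaining [1, -17, -20, -16] -> largest is 1
  Remaining [-17, -20, -16] -> largest is -16
  Remaining [-17, -20] -> largest is -17
  Remaining [-20] -> largest is -20
Collecting the picks in order gives the descending list.
Final answer: [43, 35, 1, -16, -17, -20]


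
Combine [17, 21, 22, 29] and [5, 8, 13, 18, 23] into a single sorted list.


List A: [17, 21, 22, 29]
List B: [5, 8, 13, 18, 23]
Repeatedly compare the front elements and take the smaller:
  17 vs 5 -> take 5
  17 vs 8 -> take 8
  17 vs 13 -> take 13
  17 vs 18 -> take 17
  21 vs 18 -> take 18
  21 vs 23 -> take 21
  22 vs 23 -> take 22
  29 vs 23 -> take 23
  B is exhausted; append the rest of A: [29]
Final answer: [5, 8, 13, 17, 18, 21, 22, 23, 29]


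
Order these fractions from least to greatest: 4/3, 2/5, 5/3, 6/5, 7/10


Convert to decimal for comparison:
  4/3 = 1.3333
  2/5 = 0.4
  5/3 = 1.6667
  6/5 = 1.2
  7/10 = 0.7
Decimals in increasing order: 0.4 < 0.7 < 1.2 < 1.3333 < 1.6667
Writing each back as its fraction gives the sorted order.
Final answer: 2/5, 7/10, 6/5, 4/3, 5/3


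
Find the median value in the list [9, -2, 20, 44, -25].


First, sort the list: [-25, -2, 9, 20, 44]
The list has 5 elements (odd count).
The middle index is 2 (0-based), and the element there is 9.
Final answer: 9


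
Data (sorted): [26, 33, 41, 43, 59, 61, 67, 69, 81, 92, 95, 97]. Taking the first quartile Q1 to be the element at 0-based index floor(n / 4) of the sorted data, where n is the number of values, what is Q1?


The list has n = 12 elements.
Q1 index = floor(12 / 4) = floor(3) = 3
Counting from index 0 in the sorted data, the element at index 3 is 43.
Final answer: 43


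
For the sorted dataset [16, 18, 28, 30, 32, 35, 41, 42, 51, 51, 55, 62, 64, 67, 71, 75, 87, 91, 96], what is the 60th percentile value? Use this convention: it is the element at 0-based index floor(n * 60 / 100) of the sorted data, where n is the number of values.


The dataset has n = 19 elements.
Index = floor(19 * 60 / 100) = floor(1140 / 100) = floor(11.4) = 11
Counting from index 0 in the sorted data, the element at index 11 is 62.
Final answer: 62


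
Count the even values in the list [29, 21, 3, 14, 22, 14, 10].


Check each element:
  29 is odd
  21 is odd
  3 is odd
  14 is even
  22 is even
  14 is even
  10 is even
Evens: [14, 22, 14, 10]
Count of evens = 4
Final answer: 4


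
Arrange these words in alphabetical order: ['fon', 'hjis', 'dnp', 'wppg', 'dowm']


Compare strings character by character (the first differing letter decides):
  'dnp' < 'dowm' since 'n' < 'o' at position 2
  'dowm' < 'fon' since 'd' < 'f' at position 1
  'fon' < 'hjis' since 'f' < 'h' at position 1
  'hjis' < 'wppg' since 'h' < 'w' at position 1
Chaining these comparisons gives the alphabetical order.
Final answer: ['dnp', 'dowm', 'fon', 'hjis', 'wppg']


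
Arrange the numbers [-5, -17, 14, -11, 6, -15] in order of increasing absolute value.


Compute absolute values:
  |-5| = 5
  |-17| = 17
  |14| = 14
  |-11| = 11
  |6| = 6
  |-15| = 15
Absolute values in increasing order: 5 < 6 < 11 < 14 < 15 < 17
Listing the original numbers in that order gives the answer.
Final answer: [-5, 6, -11, 14, -15, -17]


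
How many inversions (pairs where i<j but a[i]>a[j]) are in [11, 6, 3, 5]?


For each element, count the later elements that are smaller than it:
  11 (index 0): smaller elements after it = [6, 3, 5] -> 3
  6 (index 1): smaller elements after it = [3, 5] -> 2
  3 (index 2): smaller elements after it = [] -> 0
Total inversions = 3 + 2 + 0 = 5
Final answer: 5


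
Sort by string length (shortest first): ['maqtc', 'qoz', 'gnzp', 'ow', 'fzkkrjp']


Compute lengths:
  'maqtc' has length 5
  'qoz' has length 3
  'gnzp' has length 4
  'ow' has length 2
  'fzkkrjp' has length 7
Lengths in increasing order: 2 < 3 < 4 < 5 < 7
Listing the words in that order gives the answer.
Final answer: ['ow', 'qoz', 'gnzp', 'maqtc', 'fzkkrjp']


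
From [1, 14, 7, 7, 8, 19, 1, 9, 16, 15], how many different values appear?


List all unique values:
Distinct values: [1, 7, 8, 9, 14, 15, 16, 19]
Count = 8
Final answer: 8


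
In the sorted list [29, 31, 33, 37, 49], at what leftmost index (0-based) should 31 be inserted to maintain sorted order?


List is sorted: [29, 31, 33, 37, 49]
We need the leftmost position where 31 can be inserted, i.e. the first index whose element is >= 31 (or the end of the list if none is).
Binary search with low=0, high=5 (0-based indices):
  low=0, high=5, mid=2: a[2]=33 >= 31, so high = 2
  low=0, high=2, mid=1: a[1]=31 >= 31, so high = 1
  low=0, high=1, mid=0: a[0]=29 < 31, so low = 1
Now low = high = 1, so the insertion index is 1.
Final answer: 1


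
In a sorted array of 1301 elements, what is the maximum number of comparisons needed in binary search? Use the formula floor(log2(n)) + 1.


Binary search halves the search space each step.
Maximum comparisons = floor(log2(1301)) + 1
log2(1301) = 10.3454
floor(log2(1301)) = 10, so 10 + 1 = 11
Final answer: 11


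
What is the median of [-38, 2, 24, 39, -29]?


First, sort the list: [-38, -29, 2, 24, 39]
The list has 5 elements (odd count).
The middle index is 2 (0-based), and the element there is 2.
Final answer: 2


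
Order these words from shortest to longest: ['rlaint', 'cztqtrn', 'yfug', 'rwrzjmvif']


Compute lengths:
  'rlaint' has length 6
  'cztqtrn' has length 7
  'yfug' has length 4
  'rwrzjmvif' has length 9
Lengths in increasing order: 4 < 6 < 7 < 9
Listing the words in that order gives the answer.
Final answer: ['yfug', 'rlaint', 'cztqtrn', 'rwrzjmvif']


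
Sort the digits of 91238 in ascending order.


The number 91238 has digits: 9, 1, 2, 3, 8
Sorted: 1, 2, 3, 8, 9
Joining the sorted digits gives the result.
Final answer: 12389


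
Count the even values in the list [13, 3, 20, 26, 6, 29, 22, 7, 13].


Check each element:
  13 is odd
  3 is odd
  20 is even
  26 is even
  6 is even
  29 is odd
  22 is even
  7 is odd
  13 is odd
Evens: [20, 26, 6, 22]
Count of evens = 4
Final answer: 4


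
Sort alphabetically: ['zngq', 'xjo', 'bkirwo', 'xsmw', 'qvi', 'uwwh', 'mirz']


Compare strings character by character (the first differing letter decides):
  'bkirwo' < 'mirz' since 'b' < 'm' at position 1
  'mirz' < 'qvi' since 'm' < 'q' at position 1
  'qvi' < 'uwwh' since 'q' < 'u' at position 1
  'uwwh' < 'xjo' since 'u' < 'x' at position 1
  'xjo' < 'xsmw' since 'j' < 's' at position 2
  'xsmw' < 'zngq' since 'x' < 'z' at position 1
Chaining these comparisons gives the alphabetical order.
Final answer: ['bkirwo', 'mirz', 'qvi', 'uwwh', 'xjo', 'xsmw', 'zngq']


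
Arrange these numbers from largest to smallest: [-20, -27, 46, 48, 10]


Original list: [-20, -27, 46, 48, 10]
Repeatedly take the largest remaining element:
  Remaining [-20, -27, 46, 48, 10] -> largest is 48
  Remaining [-20, -27, 46, 10] -> largest is 46
  Remaining [-20, -27, 10] -> largest is 10
  Remaining [-20, -27] -> largest is -20
  Remaining [-27] -> largest is -27
Collecting the picks in order gives the descending list.
Final answer: [48, 46, 10, -20, -27]


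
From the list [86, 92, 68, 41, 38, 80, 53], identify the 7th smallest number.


Sort ascending: [38, 41, 53, 68, 80, 86, 92]
The 7th element (1-indexed) is at index 6.
Value = 92
Final answer: 92


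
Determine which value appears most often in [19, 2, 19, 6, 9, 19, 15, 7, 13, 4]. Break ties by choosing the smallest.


Count the frequency of each value:
  2 appears 1 time(s)
  4 appears 1 time(s)
  6 appears 1 time(s)
  7 appears 1 time(s)
  9 appears 1 time(s)
  13 appears 1 time(s)
  15 appears 1 time(s)
  19 appears 3 time(s)
Maximum frequency is 3.
Only 19 reaches that frequency, so it is the mode.
Final answer: 19


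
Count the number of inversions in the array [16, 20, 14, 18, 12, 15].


For each element, count the later elements that are smaller than it:
  16 (index 0): smaller elements after it = [14, 12, 15] -> 3
  20 (index 1): smaller elements after it = [14, 18, 12, 15] -> 4
  14 (index 2): smaller elements after it = [12] -> 1
  18 (index 3): smaller elements after it = [12, 15] -> 2
  12 (index 4): smaller elements after it = [] -> 0
Total inversions = 3 + 4 + 1 + 2 + 0 = 10
Final answer: 10


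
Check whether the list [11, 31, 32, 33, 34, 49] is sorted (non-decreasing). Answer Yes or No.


Check consecutive pairs:
  11 <= 31? True
  31 <= 32? True
  32 <= 33? True
  33 <= 34? True
  34 <= 49? True
Every consecutive pair is in order, so the list is non-decreasing.
Final answer: Yes


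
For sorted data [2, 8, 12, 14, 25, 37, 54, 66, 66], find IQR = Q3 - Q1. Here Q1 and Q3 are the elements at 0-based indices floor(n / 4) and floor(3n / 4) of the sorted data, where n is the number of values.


The data has n = 9 elements.
Q1 index = floor(9 / 4) = floor(2.25) = 2; Q3 index = floor(3 * 9 / 4) = floor(6.75) = 6
Q1 = element at index 2 = 12
Q3 = element at index 6 = 54
IQR = 54 - 12 = 42
Final answer: 42


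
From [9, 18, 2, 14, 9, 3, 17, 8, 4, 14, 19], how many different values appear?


List all unique values:
Distinct values: [2, 3, 4, 8, 9, 14, 17, 18, 19]
Count = 9
Final answer: 9


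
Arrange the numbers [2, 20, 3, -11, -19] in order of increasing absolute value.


Compute absolute values:
  |2| = 2
  |20| = 20
  |3| = 3
  |-11| = 11
  |-19| = 19
Absolute values in increasing order: 2 < 3 < 11 < 19 < 20
Listing the original numbers in that order gives the answer.
Final answer: [2, 3, -11, -19, 20]


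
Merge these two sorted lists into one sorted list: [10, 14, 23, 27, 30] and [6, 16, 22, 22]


List A: [10, 14, 23, 27, 30]
List B: [6, 16, 22, 22]
Repeatedly compare the front elements and take the smaller:
  10 vs 6 -> take 6
  10 vs 16 -> take 10
  14 vs 16 -> take 14
  23 vs 16 -> take 16
  23 vs 22 -> take 22
  23 vs 22 -> take 22
  B is exhausted; append the rest of A: [23, 27, 30]
Final answer: [6, 10, 14, 16, 22, 22, 23, 27, 30]


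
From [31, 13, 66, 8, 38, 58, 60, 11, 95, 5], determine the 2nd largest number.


Sort descending: [95, 66, 60, 58, 38, 31, 13, 11, 8, 5]
The 2nd element (1-indexed) is at index 1.
Value = 66
Final answer: 66


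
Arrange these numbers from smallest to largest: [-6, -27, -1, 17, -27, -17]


Original list: [-6, -27, -1, 17, -27, -17]
Repeatedly take the smallest remaining element:
  Remaining [-6, -27, -1, 17, -27, -17] -> smallest is -27
  Remaining [-6, -1, 17, -27, -17] -> smallest is -27
  Remaining [-6, -1, 17, -17] -> smallest is -17
  Remaining [-6, -1, 17] -> smallest is -6
  Remaining [-1, 17] -> smallest is -1
  Remaining [17] -> smallest is 17
Collecting the picks in order gives the sorted list.
Final answer: [-27, -27, -17, -6, -1, 17]


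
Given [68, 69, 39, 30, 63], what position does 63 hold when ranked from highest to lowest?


Sort descending: [69, 68, 63, 39, 30]
Find 63 in the sorted list.
63 is at position 3.
Final answer: 3


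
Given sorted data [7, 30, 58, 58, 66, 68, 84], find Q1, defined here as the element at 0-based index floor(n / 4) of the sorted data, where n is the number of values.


The list has n = 7 elements.
Q1 index = floor(7 / 4) = floor(1.75) = 1
Counting from index 0 in the sorted data, the element at index 1 is 30.
Final answer: 30


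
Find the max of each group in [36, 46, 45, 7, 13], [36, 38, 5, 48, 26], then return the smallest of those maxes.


Find max of each group:
  Group 1: [36, 46, 45, 7, 13] -> max = 46
  Group 2: [36, 38, 5, 48, 26] -> max = 48
Maxes: [46, 48]
Minimum of maxes = 46
Final answer: 46


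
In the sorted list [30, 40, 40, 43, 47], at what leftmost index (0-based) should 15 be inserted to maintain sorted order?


List is sorted: [30, 40, 40, 43, 47]
We need the leftmost position where 15 can be inserted, i.e. the first index whose element is >= 15 (or the end of the list if none is).
Binary search with low=0, high=5 (0-based indices):
  low=0, high=5, mid=2: a[2]=40 >= 15, so high = 2
  low=0, high=2, mid=1: a[1]=40 >= 15, so high = 1
  low=0, high=1, mid=0: a[0]=30 >= 15, so high = 0
Now low = high = 0, so the insertion index is 0.
Final answer: 0


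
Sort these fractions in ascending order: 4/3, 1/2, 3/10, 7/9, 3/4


Convert to decimal for comparison:
  4/3 = 1.3333
  1/2 = 0.5
  3/10 = 0.3
  7/9 = 0.7778
  3/4 = 0.75
Decimals in increasing order: 0.3 < 0.5 < 0.75 < 0.7778 < 1.3333
Writing each back as its fraction gives the sorted order.
Final answer: 3/10, 1/2, 3/4, 7/9, 4/3


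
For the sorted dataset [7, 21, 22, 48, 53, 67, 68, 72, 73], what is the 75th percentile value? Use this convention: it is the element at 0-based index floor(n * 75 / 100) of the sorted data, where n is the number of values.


The dataset has n = 9 elements.
Index = floor(9 * 75 / 100) = floor(675 / 100) = floor(6.75) = 6
Counting from index 0 in the sorted data, the element at index 6 is 68.
Final answer: 68


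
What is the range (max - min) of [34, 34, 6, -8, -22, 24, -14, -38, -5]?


Maximum value: 34
Minimum value: -38
Range = 34 - (-38) = 72
Final answer: 72


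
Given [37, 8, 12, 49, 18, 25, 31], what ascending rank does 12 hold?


Sort ascending: [8, 12, 18, 25, 31, 37, 49]
Find 12 in the sorted list.
12 is at position 2 (1-indexed).
Final answer: 2


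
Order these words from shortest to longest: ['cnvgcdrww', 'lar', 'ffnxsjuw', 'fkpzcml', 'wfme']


Compute lengths:
  'cnvgcdrww' has length 9
  'lar' has length 3
  'ffnxsjuw' has length 8
  'fkpzcml' has length 7
  'wfme' has length 4
Lengths in increasing order: 3 < 4 < 7 < 8 < 9
Listing the words in that order gives the answer.
Final answer: ['lar', 'wfme', 'fkpzcml', 'ffnxsjuw', 'cnvgcdrww']


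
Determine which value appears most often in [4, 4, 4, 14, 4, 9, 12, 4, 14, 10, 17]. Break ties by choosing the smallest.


Count the frequency of each value:
  4 appears 5 time(s)
  9 appears 1 time(s)
  10 appears 1 time(s)
  12 appears 1 time(s)
  14 appears 2 time(s)
  17 appears 1 time(s)
Maximum frequency is 5.
Only 4 reaches that frequency, so it is the mode.
Final answer: 4


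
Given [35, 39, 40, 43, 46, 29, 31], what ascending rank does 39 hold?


Sort ascending: [29, 31, 35, 39, 40, 43, 46]
Find 39 in the sorted list.
39 is at position 4 (1-indexed).
Final answer: 4


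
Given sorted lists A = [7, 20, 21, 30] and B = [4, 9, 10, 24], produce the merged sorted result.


List A: [7, 20, 21, 30]
List B: [4, 9, 10, 24]
Repeatedly compare the front elements and take the smaller:
  7 vs 4 -> take 4
  7 vs 9 -> take 7
  20 vs 9 -> take 9
  20 vs 10 -> take 10
  20 vs 24 -> take 20
  21 vs 24 -> take 21
  30 vs 24 -> take 24
  B is exhausted; append the rest of A: [30]
Final answer: [4, 7, 9, 10, 20, 21, 24, 30]


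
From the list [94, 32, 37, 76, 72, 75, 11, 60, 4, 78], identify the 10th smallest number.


Sort ascending: [4, 11, 32, 37, 60, 72, 75, 76, 78, 94]
The 10th element (1-indexed) is at index 9.
Value = 94
Final answer: 94


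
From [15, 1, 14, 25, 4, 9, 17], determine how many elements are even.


Check each element:
  15 is odd
  1 is odd
  14 is even
  25 is odd
  4 is even
  9 is odd
  17 is odd
Evens: [14, 4]
Count of evens = 2
Final answer: 2


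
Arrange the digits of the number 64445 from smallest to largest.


The number 64445 has digits: 6, 4, 4, 4, 5
Sorted: 4, 4, 4, 5, 6
Joining the sorted digits gives the result.
Final answer: 44456


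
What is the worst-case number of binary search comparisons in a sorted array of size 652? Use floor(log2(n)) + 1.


Binary search halves the search space each step.
Maximum comparisons = floor(log2(652)) + 1
log2(652) = 9.3487
floor(log2(652)) = 9, so 9 + 1 = 10
Final answer: 10


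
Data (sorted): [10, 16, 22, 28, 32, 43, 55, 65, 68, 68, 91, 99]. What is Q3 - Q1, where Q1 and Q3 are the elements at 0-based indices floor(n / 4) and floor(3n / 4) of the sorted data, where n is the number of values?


The data has n = 12 elements.
Q1 index = floor(12 / 4) = floor(3) = 3; Q3 index = floor(3 * 12 / 4) = floor(9) = 9
Q1 = element at index 3 = 28
Q3 = element at index 9 = 68
IQR = 68 - 28 = 40
Final answer: 40


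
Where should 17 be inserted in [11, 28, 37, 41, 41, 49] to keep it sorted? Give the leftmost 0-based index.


List is sorted: [11, 28, 37, 41, 41, 49]
We need the leftmost position where 17 can be inserted, i.e. the first index whose element is >= 17 (or the end of the list if none is).
Binary search with low=0, high=6 (0-based indices):
  low=0, high=6, mid=3: a[3]=41 >= 17, so high = 3
  low=0, high=3, mid=1: a[1]=28 >= 17, so high = 1
  low=0, high=1, mid=0: a[0]=11 < 17, so low = 1
Now low = high = 1, so the insertion index is 1.
Final answer: 1


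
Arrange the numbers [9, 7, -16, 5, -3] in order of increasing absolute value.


Compute absolute values:
  |9| = 9
  |7| = 7
  |-16| = 16
  |5| = 5
  |-3| = 3
Absolute values in increasing order: 3 < 5 < 7 < 9 < 16
Listing the original numbers in that order gives the answer.
Final answer: [-3, 5, 7, 9, -16]


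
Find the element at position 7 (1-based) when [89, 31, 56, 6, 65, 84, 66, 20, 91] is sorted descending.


Sort descending: [91, 89, 84, 66, 65, 56, 31, 20, 6]
The 7th element (1-indexed) is at index 6.
Value = 31
Final answer: 31


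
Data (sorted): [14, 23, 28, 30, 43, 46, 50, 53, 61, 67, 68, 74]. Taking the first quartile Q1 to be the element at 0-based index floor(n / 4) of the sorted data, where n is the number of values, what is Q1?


The list has n = 12 elements.
Q1 index = floor(12 / 4) = floor(3) = 3
Counting from index 0 in the sorted data, the element at index 3 is 30.
Final answer: 30


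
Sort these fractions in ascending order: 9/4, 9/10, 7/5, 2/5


Convert to decimal for comparison:
  9/4 = 2.25
  9/10 = 0.9
  7/5 = 1.4
  2/5 = 0.4
Decimals in increasing order: 0.4 < 0.9 < 1.4 < 2.25
Writing each back as its fraction gives the sorted order.
Final answer: 2/5, 9/10, 7/5, 9/4


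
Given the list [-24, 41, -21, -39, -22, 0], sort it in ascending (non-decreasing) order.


Original list: [-24, 41, -21, -39, -22, 0]
Repeatedly take the smallest remaining element:
  Remaining [-24, 41, -21, -39, -22, 0] -> smallest is -39
  Remaining [-24, 41, -21, -22, 0] -> smallest is -24
  Remaining [41, -21, -22, 0] -> smallest is -22
  Remaining [41, -21, 0] -> smallest is -21
  Remaining [41, 0] -> smallest is 0
  Remaining [41] -> smallest is 41
Collecting the picks in order gives the sorted list.
Final answer: [-39, -24, -22, -21, 0, 41]


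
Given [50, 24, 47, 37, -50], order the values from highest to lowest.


Original list: [50, 24, 47, 37, -50]
Repeatedly take the largest remaining element:
  Remaining [50, 24, 47, 37, -50] -> largest is 50
  Remaining [24, 47, 37, -50] -> largest is 47
  Remaining [24, 37, -50] -> largest is 37
  Remaining [24, -50] -> largest is 24
  Remaining [-50] -> largest is -50
Collecting the picks in order gives the descending list.
Final answer: [50, 47, 37, 24, -50]


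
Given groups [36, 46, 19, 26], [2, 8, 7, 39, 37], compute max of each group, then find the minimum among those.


Find max of each group:
  Group 1: [36, 46, 19, 26] -> max = 46
  Group 2: [2, 8, 7, 39, 37] -> max = 39
Maxes: [46, 39]
Minimum of maxes = 39
Final answer: 39


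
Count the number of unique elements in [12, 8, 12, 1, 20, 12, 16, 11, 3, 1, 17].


List all unique values:
Distinct values: [1, 3, 8, 11, 12, 16, 17, 20]
Count = 8
Final answer: 8


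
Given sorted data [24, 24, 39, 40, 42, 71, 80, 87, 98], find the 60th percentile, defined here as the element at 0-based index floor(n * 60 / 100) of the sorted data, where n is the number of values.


The dataset has n = 9 elements.
Index = floor(9 * 60 / 100) = floor(540 / 100) = floor(5.4) = 5
Counting from index 0 in the sorted data, the element at index 5 is 71.
Final answer: 71


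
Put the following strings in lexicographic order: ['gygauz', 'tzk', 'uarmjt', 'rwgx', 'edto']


Compare strings character by character (the first differing letter decides):
  'edto' < 'gygauz' since 'e' < 'g' at position 1
  'gygauz' < 'rwgx' since 'g' < 'r' at position 1
  'rwgx' < 'tzk' since 'r' < 't' at position 1
  'tzk' < 'uarmjt' since 't' < 'u' at position 1
Chaining these comparisons gives the alphabetical order.
Final answer: ['edto', 'gygauz', 'rwgx', 'tzk', 'uarmjt']


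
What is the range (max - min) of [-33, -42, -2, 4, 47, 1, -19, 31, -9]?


Maximum value: 47
Minimum value: -42
Range = 47 - (-42) = 89
Final answer: 89


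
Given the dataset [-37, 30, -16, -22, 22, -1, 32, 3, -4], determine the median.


First, sort the list: [-37, -22, -16, -4, -1, 3, 22, 30, 32]
The list has 9 elements (odd count).
The middle index is 4 (0-based), and the element there is -1.
Final answer: -1


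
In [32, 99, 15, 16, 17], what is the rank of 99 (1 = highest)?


Sort descending: [99, 32, 17, 16, 15]
Find 99 in the sorted list.
99 is at position 1.
Final answer: 1


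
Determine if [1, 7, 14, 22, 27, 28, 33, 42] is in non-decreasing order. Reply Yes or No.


Check consecutive pairs:
  1 <= 7? True
  7 <= 14? True
  14 <= 22? True
  22 <= 27? True
  27 <= 28? True
  28 <= 33? True
  33 <= 42? True
Every consecutive pair is in order, so the list is non-decreasing.
Final answer: Yes


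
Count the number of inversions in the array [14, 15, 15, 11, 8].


For each element, count the later elements that are smaller than it:
  14 (index 0): smaller elements after it = [11, 8] -> 2
  15 (index 1): smaller elements after it = [11, 8] -> 2
  15 (index 2): smaller elements after it = [11, 8] -> 2
  11 (index 3): smaller elements after it = [8] -> 1
Total inversions = 2 + 2 + 2 + 1 = 7
Final answer: 7


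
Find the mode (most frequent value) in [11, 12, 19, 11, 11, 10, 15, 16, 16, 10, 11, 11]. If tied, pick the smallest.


Count the frequency of each value:
  10 appears 2 time(s)
  11 appears 5 time(s)
  12 appears 1 time(s)
  15 appears 1 time(s)
  16 appears 2 time(s)
  19 appears 1 time(s)
Maximum frequency is 5.
Only 11 reaches that frequency, so it is the mode.
Final answer: 11


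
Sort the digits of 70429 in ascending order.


The number 70429 has digits: 7, 0, 4, 2, 9
Sorted: 0, 2, 4, 7, 9
Joining the sorted digits gives the result.
Final answer: 02479


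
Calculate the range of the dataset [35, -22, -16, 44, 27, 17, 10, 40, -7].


Maximum value: 44
Minimum value: -22
Range = 44 - (-22) = 66
Final answer: 66


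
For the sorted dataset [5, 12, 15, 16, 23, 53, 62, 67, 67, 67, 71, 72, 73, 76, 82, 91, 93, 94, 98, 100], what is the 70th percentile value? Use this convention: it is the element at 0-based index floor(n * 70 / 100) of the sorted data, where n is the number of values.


The dataset has n = 20 elements.
Index = floor(20 * 70 / 100) = floor(1400 / 100) = floor(14) = 14
Counting from index 0 in the sorted data, the element at index 14 is 82.
Final answer: 82


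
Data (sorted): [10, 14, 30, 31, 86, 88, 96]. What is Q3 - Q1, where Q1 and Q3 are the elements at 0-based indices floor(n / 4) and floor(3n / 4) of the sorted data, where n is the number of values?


The data has n = 7 elements.
Q1 index = floor(7 / 4) = floor(1.75) = 1; Q3 index = floor(3 * 7 / 4) = floor(5.25) = 5
Q1 = element at index 1 = 14
Q3 = element at index 5 = 88
IQR = 88 - 14 = 74
Final answer: 74


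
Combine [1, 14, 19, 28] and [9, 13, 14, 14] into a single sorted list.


List A: [1, 14, 19, 28]
List B: [9, 13, 14, 14]
Repeatedly compare the front elements and take the smaller:
  1 vs 9 -> take 1
  14 vs 9 -> take 9
  14 vs 13 -> take 13
  14 vs 14 -> take 14
  19 vs 14 -> take 14
  19 vs 14 -> take 14
  B is exhausted; append the rest of A: [19, 28]
Final answer: [1, 9, 13, 14, 14, 14, 19, 28]


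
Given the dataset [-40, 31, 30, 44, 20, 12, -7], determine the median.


First, sort the list: [-40, -7, 12, 20, 30, 31, 44]
The list has 7 elements (odd count).
The middle index is 3 (0-based), and the element there is 20.
Final answer: 20


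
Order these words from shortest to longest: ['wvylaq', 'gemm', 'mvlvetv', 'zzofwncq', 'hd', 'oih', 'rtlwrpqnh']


Compute lengths:
  'wvylaq' has length 6
  'gemm' has length 4
  'mvlvetv' has length 7
  'zzofwncq' has length 8
  'hd' has length 2
  'oih' has length 3
  'rtlwrpqnh' has length 9
Lengths in increasing order: 2 < 3 < 4 < 6 < 7 < 8 < 9
Listing the words in that order gives the answer.
Final answer: ['hd', 'oih', 'gemm', 'wvylaq', 'mvlvetv', 'zzofwncq', 'rtlwrpqnh']


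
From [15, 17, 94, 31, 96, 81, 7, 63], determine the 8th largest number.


Sort descending: [96, 94, 81, 63, 31, 17, 15, 7]
The 8th element (1-indexed) is at index 7.
Value = 7
Final answer: 7


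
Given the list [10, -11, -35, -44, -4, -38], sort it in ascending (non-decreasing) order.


Original list: [10, -11, -35, -44, -4, -38]
Repeatedly take the smallest remaining element:
  Remaining [10, -11, -35, -44, -4, -38] -> smallest is -44
  Remaining [10, -11, -35, -4, -38] -> smallest is -38
  Remaining [10, -11, -35, -4] -> smallest is -35
  Remaining [10, -11, -4] -> smallest is -11
  Remaining [10, -4] -> smallest is -4
  Remaining [10] -> smallest is 10
Collecting the picks in order gives the sorted list.
Final answer: [-44, -38, -35, -11, -4, 10]


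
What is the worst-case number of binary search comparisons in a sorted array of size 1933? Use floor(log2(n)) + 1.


Binary search halves the search space each step.
Maximum comparisons = floor(log2(1933)) + 1
log2(1933) = 10.9166
floor(log2(1933)) = 10, so 10 + 1 = 11
Final answer: 11
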